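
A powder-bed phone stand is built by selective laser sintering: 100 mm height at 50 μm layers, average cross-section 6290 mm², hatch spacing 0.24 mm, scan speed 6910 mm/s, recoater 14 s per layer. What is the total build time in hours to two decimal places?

Number of layers: 100 / 0.05 → 2000 (rounded up).
Scan path per layer = 6290 / 0.24 = 26208.3 mm.
Per-layer scan time = 26208.3 / 6910, so 3.7928 s.
Per-layer time: 3.7928 + 14 → 17.7928 s.
2000 layers × 17.7928 s/layer = 35585.6 s, i.e. 9.88 hours.

9.88 hours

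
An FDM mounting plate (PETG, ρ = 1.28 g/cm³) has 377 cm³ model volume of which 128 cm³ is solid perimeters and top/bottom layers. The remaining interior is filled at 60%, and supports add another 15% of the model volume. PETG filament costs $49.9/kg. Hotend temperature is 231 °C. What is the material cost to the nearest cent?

$21.33

Volume inside the shell = 377 − 128 = 249 cm³.
Deposited infill = 0.60 × 249 = 149.4 cm³.
Support: 0.15 × 377 → 56.55 cm³.
Deposited volume: 128 + 149.4 + 56.55 → 333.95 cm³.
Mass = 333.95 × 1.28 = 427.456 g.
At $49.9/kg: 427.456/1000 × 49.9 = $21.33.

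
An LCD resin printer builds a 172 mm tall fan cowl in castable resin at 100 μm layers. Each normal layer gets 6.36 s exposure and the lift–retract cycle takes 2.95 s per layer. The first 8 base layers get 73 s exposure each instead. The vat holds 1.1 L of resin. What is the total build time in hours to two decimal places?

4.60 hours

Layer count = ceil(172 / 0.1) = 1720.
Burn-in layers = 8 × (73 + 2.95) = 607.6 s.
Remaining layers = 1712 × (6.36 + 2.95), so 15938.72 s.
Total = 607.6 + 15938.72 = 16546.32 s = 4.60 hours.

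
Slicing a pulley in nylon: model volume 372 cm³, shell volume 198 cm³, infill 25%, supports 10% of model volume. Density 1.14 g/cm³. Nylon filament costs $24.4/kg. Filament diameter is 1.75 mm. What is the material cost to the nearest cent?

Interior volume = 372 − 198, so 174 cm³.
Infill deposited = 0.25 × 174 = 43.5 cm³.
Support = 0.10 × 372 = 37.2 cm³.
Total printed volume = 198 + 43.5 + 37.2 = 278.7 cm³.
Mass = 278.7 × 1.14, so 317.718 g.
Cost = 317.718 g / 1000 × $24.4/kg = $7.75.

$7.75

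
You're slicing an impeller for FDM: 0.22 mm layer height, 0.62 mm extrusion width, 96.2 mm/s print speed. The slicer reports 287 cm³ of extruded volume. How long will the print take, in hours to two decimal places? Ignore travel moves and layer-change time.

6.08 hours

Line area: 0.22 × 0.62 → 0.1364 mm².
Total extruded path = 287000/0.1364 = 2104105.6 mm.
Time extruding = 2104105.6 / 96.2, so 21872.2 s.
That's 21872.2 s → 6.08 hours.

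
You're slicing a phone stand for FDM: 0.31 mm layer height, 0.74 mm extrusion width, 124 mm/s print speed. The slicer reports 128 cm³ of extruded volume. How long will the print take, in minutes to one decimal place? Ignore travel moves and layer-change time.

75.0 minutes

Extrusion cross-section: 0.31 × 0.74 → 0.2294 mm².
Toolpath length = 128 cm³ / 0.2294 mm² = 128000 / 0.2294 = 557977.3 mm.
Time extruding = 557977.3 / 124 = 4499.8 s.
In the requested units: 4499.8 s = 75.0 minutes.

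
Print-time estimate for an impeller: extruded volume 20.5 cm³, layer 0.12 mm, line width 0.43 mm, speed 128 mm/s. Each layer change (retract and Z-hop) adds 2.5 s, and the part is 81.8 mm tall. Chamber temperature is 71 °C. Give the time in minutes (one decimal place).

80.1 minutes

Line area = 0.12 × 0.43 = 0.0516 mm².
Total extruded path = 20500/0.0516 = 397286.8 mm.
Time extruding = 397286.8 / 128, so 3103.8 s.
Layers = ⌈81.8/0.12⌉ = 682.
Z-hop total = 682 × 2.5 = 1705 s.
Total = 3103.8 + 1705 = 4808.8 s = 80.1 minutes.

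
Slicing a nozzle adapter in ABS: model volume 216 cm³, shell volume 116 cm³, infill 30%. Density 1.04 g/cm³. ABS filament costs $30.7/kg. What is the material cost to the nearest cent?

Volume inside the shell = 216 − 116, so 100 cm³.
Infill volume = 0.30 × 100 = 30 cm³.
Total extruded: 116 + 30 → 146 cm³.
Mass: 146 × 1.04 → 151.84 g.
Cost = 151.84 g / 1000 × $30.7/kg = $4.66.

$4.66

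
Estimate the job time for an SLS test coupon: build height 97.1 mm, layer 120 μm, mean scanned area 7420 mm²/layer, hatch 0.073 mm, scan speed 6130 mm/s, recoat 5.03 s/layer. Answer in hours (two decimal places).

4.86 hours

Number of layers: 97.1 / 0.12 → 810 (rounded up).
Hatch length per layer = 7420 / 0.073, so 101643.8 mm.
Scan time per layer = 101643.8 / 6130 = 16.5814 s.
Time per layer: 16.5814 + 5.03 → 21.6114 s.
810 layers × 21.6114 s/layer = 17505.234 s, i.e. 4.86 hours.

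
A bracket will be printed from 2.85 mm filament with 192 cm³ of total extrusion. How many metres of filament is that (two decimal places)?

30.10 m

Cross-section of 2.85 mm filament: π·(2.85/2)² = 6.3794 mm².
L = 192000 mm³ / 6.3794 mm² = 30096.87 mm, i.e. 30.10 m.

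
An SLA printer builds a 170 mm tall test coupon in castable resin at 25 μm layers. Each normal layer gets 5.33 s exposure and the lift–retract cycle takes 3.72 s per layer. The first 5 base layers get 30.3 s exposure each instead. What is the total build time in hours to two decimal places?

Layers = ⌈170/0.025⌉ = 6800.
Burn-in layers = 5 × (30.3 + 3.72), so 170.1 s.
Normal layers = 6795 × (5.33 + 3.72) = 61494.75 s.
Total = 170.1 + 61494.75 = 61664.85 s = 17.13 hours.

17.13 hours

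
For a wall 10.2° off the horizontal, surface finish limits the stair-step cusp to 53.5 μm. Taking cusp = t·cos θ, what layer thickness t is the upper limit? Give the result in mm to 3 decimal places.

cos(10.2°) = 0.9842; t_max = 0.0535/0.9842 = 0.054 mm.

0.054 mm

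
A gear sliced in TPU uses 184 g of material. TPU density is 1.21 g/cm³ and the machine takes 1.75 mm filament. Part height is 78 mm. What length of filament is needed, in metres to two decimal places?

Extruded volume: 184/1.21 = 152.0661 cm³ (152066.1 mm³).
Filament cross-section = π × (1.75/2)² = 2.4053 mm².
Length = 152066.1 / 2.4053 = 63221.26 mm = 63.22 m.

63.22 m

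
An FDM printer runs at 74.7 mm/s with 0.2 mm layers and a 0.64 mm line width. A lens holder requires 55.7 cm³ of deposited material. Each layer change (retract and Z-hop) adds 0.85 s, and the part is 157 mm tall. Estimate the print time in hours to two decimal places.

1.80 hours

Extrusion cross-section = 0.2 × 0.64 = 0.128 mm².
Total extruded path = 55700/0.128 = 435156.3 mm.
Print-move time = 435156.3 / 74.7, so 5825.4 s.
Number of layers: 157 / 0.2 → 785 (rounded up).
Layer-change overhead = 785 × 0.85, so 667.25 s.
Altogether 5825.4 + 667.25 = 6492.65 s, i.e. 1.80 hours.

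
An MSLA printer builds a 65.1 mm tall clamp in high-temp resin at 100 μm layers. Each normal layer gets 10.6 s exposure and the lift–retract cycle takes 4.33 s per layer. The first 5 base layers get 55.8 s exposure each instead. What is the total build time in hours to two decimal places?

2.76 hours

Layer count = ceil(65.1 / 0.1) = 651.
Bottom layers: 5 × (55.8 + 4.33) → 300.65 s.
Regular layers = 646 × (10.6 + 4.33), so 9644.78 s.
Sum: 300.65 + 9644.78 = 9945.43 s → 2.76 hours.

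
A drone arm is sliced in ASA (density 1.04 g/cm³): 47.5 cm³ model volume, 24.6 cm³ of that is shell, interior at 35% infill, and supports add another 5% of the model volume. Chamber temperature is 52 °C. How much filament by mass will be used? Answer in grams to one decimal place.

Infill region = 47.5 − 24.6 = 22.9 cm³.
Deposited infill = 0.35 × 22.9 = 8.015 cm³.
Support = 0.05 × 47.5 = 2.375 cm³.
Total printed volume = 24.6 + 8.015 + 2.375, so 34.99 cm³.
Mass: 34.99 × 1.04 → 36.3896 g.

36.4 g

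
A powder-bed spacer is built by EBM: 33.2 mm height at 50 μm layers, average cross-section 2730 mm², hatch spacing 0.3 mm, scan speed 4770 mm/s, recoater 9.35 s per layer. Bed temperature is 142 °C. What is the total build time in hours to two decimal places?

2.08 hours

Layer count = ceil(33.2 / 0.05) = 664.
Scan path per layer: 2730 / 0.3 → 9100 mm.
Scan time per layer: 9100 / 4770 → 1.9078 s.
Per-layer time: 1.9078 + 9.35 → 11.2578 s.
Total: 664 × 11.2578 s = 7475.1792 s → 2.08 hours.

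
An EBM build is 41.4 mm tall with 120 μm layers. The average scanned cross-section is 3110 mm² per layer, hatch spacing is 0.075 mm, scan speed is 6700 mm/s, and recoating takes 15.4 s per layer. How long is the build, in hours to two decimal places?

Number of layers: 41.4 / 0.12 → 345 (rounded up).
Scan path per layer = 3110 / 0.075, so 41466.7 mm.
Beam time per layer = 41466.7 / 6700, so 6.1891 s.
Layer cycle: 6.1891 + 15.4 → 21.5891 s.
Build time = 345 × 21.5891 = 7448.2395 s = 2.07 hours.

2.07 hours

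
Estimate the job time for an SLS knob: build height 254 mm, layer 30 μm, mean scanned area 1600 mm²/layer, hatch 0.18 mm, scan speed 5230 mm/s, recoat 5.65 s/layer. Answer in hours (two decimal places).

17.29 hours

Layer count = ceil(254 / 0.03) = 8467.
Per-layer scan distance: 1600 / 0.18 → 8888.9 mm.
Scan time per layer = 8888.9 / 5230, so 1.6996 s.
Layer cycle = 1.6996 + 5.65, so 7.3496 s.
Total: 8467 × 7.3496 s = 62229.0632 s → 17.29 hours.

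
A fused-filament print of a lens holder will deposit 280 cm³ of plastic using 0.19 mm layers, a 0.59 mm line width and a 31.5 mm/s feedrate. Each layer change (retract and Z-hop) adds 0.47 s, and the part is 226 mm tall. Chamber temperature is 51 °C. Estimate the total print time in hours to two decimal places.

Extrusion cross-section = 0.19 × 0.59 = 0.1121 mm².
Toolpath length = 280 cm³ / 0.1121 mm² = 280000 / 0.1121 = 2497769.8 mm.
Time extruding = 2497769.8 / 31.5, so 79294.3 s.
Layer count = ceil(226 / 0.19) = 1190.
Z-hop total: 1190 × 0.47 → 559.3 s.
Total = 79294.3 + 559.3 = 79853.6 s = 22.18 hours.

22.18 hours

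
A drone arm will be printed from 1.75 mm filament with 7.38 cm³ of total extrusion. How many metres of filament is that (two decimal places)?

A = π r² = π × 0.875² = 2.4053 mm².
L = 7380 mm³ / 2.4053 mm² = 3068.22 mm, i.e. 3.07 m.

3.07 m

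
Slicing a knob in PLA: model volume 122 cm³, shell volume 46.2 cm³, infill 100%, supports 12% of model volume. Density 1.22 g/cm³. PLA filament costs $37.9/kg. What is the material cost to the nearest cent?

Volume inside the shell = 122 − 46.2, so 75.8 cm³.
Infill volume = 1.00 × 75.8, so 75.8 cm³.
Support = 0.12 × 122 = 14.64 cm³.
Total printed volume = 46.2 + 75.8 + 14.64, so 136.64 cm³.
Mass: 136.64 × 1.22 → 166.7008 g.
At $37.9/kg: 166.7008/1000 × 37.9 = $6.32.

$6.32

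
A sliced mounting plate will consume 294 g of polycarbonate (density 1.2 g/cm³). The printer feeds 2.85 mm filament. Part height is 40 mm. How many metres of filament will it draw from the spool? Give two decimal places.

38.40 m

Extruded volume: 294/1.2 = 245 cm³ (245000 mm³).
Filament cross-section = π × (2.85/2)² = 6.3794 mm².
Length = 245000 / 6.3794 = 38404.87 mm = 38.40 m.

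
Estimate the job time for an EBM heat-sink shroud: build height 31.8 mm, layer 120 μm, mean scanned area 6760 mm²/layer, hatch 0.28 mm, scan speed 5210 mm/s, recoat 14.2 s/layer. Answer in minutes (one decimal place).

Layer count = ceil(31.8 / 0.12) = 265.
Scan path per layer: 6760 / 0.28 → 24142.9 mm.
Scan time per layer = 24142.9 / 5210 = 4.634 s.
Per-layer time = 4.634 + 14.2, so 18.834 s.
265 layers × 18.834 s/layer = 4991.01 s, i.e. 83.2 minutes.

83.2 minutes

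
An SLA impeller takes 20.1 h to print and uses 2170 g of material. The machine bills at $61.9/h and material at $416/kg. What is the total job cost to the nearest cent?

$2146.91

Time charge = 61.9 × 20.1 = $1244.19.
Feedstock cost: 416 × 2170/1000 → $902.72.
Job cost: 1244.19 + 902.72 = $2146.91.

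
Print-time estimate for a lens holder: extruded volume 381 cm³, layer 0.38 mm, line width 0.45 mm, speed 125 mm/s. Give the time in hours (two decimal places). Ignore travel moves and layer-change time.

Line area = 0.38 × 0.45 = 0.171 mm².
Total extruded path = 381000/0.171 = 2228070.2 mm.
Extrusion time: 2228070.2 / 125 → 17824.6 s.
17824.6 s = 4.95 hours.

4.95 hours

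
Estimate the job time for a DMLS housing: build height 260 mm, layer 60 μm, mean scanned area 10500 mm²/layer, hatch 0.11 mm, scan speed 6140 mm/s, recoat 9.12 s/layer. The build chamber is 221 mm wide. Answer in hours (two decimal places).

Number of layers: 260 / 0.06 → 4334 (rounded up).
Hatch length per layer = 10500 / 0.11, so 95454.5 mm.
Per-layer scan time: 95454.5 / 6140 → 15.5463 s.
Layer cycle: 15.5463 + 9.12 → 24.6663 s.
Build time = 4334 × 24.6663 = 106903.7442 s = 29.70 hours.

29.70 hours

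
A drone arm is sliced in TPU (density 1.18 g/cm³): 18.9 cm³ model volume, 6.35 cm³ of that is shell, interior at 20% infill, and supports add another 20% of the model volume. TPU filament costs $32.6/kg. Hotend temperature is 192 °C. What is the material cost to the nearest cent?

Interior volume = 18.9 − 6.35 = 12.55 cm³.
Infill deposited: 0.20 × 12.55 → 2.51 cm³.
Support = 0.20 × 18.9, so 3.78 cm³.
Total extruded = 6.35 + 2.51 + 3.78, so 12.64 cm³.
Mass = 12.64 × 1.18 = 14.9152 g.
At $32.6/kg: 14.9152/1000 × 32.6 = $0.49.

$0.49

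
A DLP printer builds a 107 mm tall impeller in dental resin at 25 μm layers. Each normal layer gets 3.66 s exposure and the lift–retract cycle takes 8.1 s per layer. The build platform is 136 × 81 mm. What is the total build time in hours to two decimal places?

13.98 hours

Number of layers: 107 / 0.025 → 4280 (rounded up).
Each layer takes = 3.66 + 8.1 = 11.76 s.
Build time: 4280 × 11.76 s = 50332.8 s, i.e. 13.98 hours.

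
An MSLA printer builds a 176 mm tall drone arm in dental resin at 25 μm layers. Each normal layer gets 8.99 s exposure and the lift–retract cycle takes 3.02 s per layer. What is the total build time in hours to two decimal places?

Layers = ⌈176/0.025⌉ = 7040.
Cycle time = 8.99 + 3.02, so 12.01 s.
Total = 7040 × 12.01 = 84550.4 s = 23.49 hours.

23.49 hours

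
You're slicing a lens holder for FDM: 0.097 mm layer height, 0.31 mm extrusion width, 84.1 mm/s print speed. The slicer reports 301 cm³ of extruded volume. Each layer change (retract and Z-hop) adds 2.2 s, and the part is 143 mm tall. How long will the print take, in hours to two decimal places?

33.96 hours

Bead cross-section = 0.097 × 0.31, so 0.03007 mm².
Path length: 301000 mm³ / 0.03007 mm² → 10009976.7 mm.
Time extruding = 10009976.7 / 84.1, so 119024.7 s.
Layer count = ceil(143 / 0.097) = 1475.
Layer-change overhead = 1475 × 2.2 = 3245 s.
Total = 119024.7 + 3245 = 122269.7 s = 33.96 hours.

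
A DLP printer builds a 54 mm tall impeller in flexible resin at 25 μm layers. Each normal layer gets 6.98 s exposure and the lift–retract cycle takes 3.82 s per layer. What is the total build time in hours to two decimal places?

6.48 hours

Layers = ⌈54/0.025⌉ = 2160.
Cycle time = 6.98 + 3.82 = 10.8 s.
Total = 2160 × 10.8 = 23328 s = 6.48 hours.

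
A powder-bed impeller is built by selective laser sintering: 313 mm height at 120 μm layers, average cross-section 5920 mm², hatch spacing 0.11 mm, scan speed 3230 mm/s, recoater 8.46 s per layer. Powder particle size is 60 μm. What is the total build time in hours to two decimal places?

18.21 hours

Number of layers: 313 / 0.12 → 2609 (rounded up).
Scan path per layer = 5920 / 0.11 = 53818.2 mm.
Per-layer scan time = 53818.2 / 3230 = 16.662 s.
Time per layer = 16.662 + 8.46, so 25.122 s.
2609 layers × 25.122 s/layer = 65543.298 s, i.e. 18.21 hours.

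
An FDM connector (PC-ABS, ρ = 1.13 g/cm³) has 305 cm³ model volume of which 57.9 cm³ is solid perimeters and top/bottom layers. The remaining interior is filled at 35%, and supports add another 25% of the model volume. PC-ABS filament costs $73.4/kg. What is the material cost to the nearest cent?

Infill region = 305 − 57.9, so 247.1 cm³.
Infill volume = 0.35 × 247.1, so 86.485 cm³.
Support = 0.25 × 305, so 76.25 cm³.
Total printed volume: 57.9 + 86.485 + 76.25 → 220.635 cm³.
Mass = 220.635 × 1.13, so 249.31755 g.
Cost = 249.31755 g / 1000 × $73.4/kg = $18.30.

$18.30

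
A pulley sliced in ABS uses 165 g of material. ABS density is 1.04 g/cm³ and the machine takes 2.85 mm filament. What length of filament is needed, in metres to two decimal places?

24.87 m

Extruded volume: 165/1.04 = 158.6538 cm³ (158653.8 mm³).
Cross-section of 2.85 mm filament: π·(2.85/2)² = 6.3794 mm².
L = V/A = 158653.8/6.3794 = 24869.71 mm → 24.87 m.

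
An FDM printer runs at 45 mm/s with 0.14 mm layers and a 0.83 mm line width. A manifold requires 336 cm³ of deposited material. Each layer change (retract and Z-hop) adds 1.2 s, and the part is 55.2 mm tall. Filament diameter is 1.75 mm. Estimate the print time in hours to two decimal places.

17.98 hours

Line area = 0.14 × 0.83, so 0.1162 mm².
Toolpath length = 336 cm³ / 0.1162 mm² = 336000 / 0.1162 = 2891566.3 mm.
Print-move time: 2891566.3 / 45 → 64257 s.
Number of layers: 55.2 / 0.14 → 395 (rounded up).
Z-hop total = 395 × 1.2, so 474 s.
Altogether 64257 + 474 = 64731 s, i.e. 17.98 hours.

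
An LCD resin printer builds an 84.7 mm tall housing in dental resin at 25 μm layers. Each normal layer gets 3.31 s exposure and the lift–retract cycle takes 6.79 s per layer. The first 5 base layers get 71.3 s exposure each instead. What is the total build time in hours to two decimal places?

9.60 hours

Layer count = ceil(84.7 / 0.025) = 3388.
Burn-in layers = 5 × (71.3 + 6.79), so 390.45 s.
Regular layers = 3383 × (3.31 + 6.79), so 34168.3 s.
Total = 390.45 + 34168.3 = 34558.75 s = 9.60 hours.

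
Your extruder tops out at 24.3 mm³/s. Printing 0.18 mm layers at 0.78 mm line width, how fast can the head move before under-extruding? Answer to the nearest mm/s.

A = 0.18 × 0.78 = 0.1404 mm².
Max speed = 24.3 / 0.1404 = 173.08 ≈ 173 mm/s.

173 mm/s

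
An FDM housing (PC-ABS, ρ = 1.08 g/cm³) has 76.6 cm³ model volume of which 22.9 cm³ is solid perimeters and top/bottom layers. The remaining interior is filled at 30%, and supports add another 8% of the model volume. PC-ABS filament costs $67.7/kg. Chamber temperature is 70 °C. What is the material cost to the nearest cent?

Infill region = 76.6 − 22.9, so 53.7 cm³.
Infill volume: 0.30 × 53.7 → 16.11 cm³.
Support = 0.08 × 76.6 = 6.128 cm³.
Total extruded = 22.9 + 16.11 + 6.128, so 45.138 cm³.
Mass = 45.138 × 1.08, so 48.74904 g.
At $67.7/kg: 48.74904/1000 × 67.7 = $3.30.

$3.30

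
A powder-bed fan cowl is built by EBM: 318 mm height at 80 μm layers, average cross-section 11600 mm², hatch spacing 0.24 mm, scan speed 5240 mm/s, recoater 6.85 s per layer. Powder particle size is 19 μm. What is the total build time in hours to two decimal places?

17.75 hours

Number of layers: 318 / 0.08 → 3975 (rounded up).
Hatch length per layer: 11600 / 0.24 → 48333.3 mm.
Per-layer scan time: 48333.3 / 5240 → 9.2239 s.
Per-layer time: 9.2239 + 6.85 → 16.0739 s.
Build time = 3975 × 16.0739 = 63893.7525 s = 17.75 hours.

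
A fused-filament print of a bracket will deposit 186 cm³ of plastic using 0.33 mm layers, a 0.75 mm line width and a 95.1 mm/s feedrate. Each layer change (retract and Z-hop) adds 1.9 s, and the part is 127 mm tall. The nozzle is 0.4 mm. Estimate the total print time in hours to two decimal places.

2.40 hours

Line area = 0.33 × 0.75 = 0.2475 mm².
Total extruded path = 186000/0.2475 = 751515.2 mm.
Extrusion time = 751515.2 / 95.1 = 7902.4 s.
Layers = ⌈127/0.33⌉ = 385.
Non-print overhead = 385 × 1.9 = 731.5 s.
Total = 7902.4 + 731.5 = 8633.9 s = 2.40 hours.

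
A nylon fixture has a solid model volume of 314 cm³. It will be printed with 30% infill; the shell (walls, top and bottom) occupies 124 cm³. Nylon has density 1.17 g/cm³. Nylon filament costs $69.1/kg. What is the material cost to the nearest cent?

$14.63

Volume inside the shell = 314 − 124 = 190 cm³.
Infill volume: 0.30 × 190 → 57 cm³.
Deposited volume: 124 + 57 → 181 cm³.
Mass = 181 × 1.17 = 211.77 g.
At $69.1/kg: 211.77/1000 × 69.1 = $14.63.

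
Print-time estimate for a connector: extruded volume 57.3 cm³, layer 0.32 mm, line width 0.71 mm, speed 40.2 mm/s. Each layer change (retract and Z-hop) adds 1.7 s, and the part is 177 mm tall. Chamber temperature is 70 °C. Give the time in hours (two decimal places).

2.00 hours

Line area = 0.32 × 0.71, so 0.2272 mm².
Path length: 57300 mm³ / 0.2272 mm² → 252200.7 mm.
Time extruding: 252200.7 / 40.2 → 6273.6 s.
Layer count = ceil(177 / 0.32) = 554.
Z-hop total = 554 × 1.7 = 941.8 s.
Total = 6273.6 + 941.8 = 7215.4 s = 2.00 hours.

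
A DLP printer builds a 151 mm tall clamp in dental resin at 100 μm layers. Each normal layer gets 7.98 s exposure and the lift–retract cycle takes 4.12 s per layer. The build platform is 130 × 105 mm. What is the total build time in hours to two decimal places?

Layers = ⌈151/0.1⌉ = 1510.
Each layer takes = 7.98 + 4.12 = 12.1 s.
Build time: 1510 × 12.1 s = 18271 s, i.e. 5.08 hours.

5.08 hours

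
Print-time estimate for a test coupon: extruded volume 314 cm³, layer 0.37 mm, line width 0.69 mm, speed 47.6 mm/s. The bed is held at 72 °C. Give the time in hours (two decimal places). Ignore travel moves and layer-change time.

7.18 hours

Bead cross-section = 0.37 × 0.69, so 0.2553 mm².
Path length: 314000 mm³ / 0.2553 mm² → 1229925.6 mm.
Extrusion time = 1229925.6 / 47.6 = 25838.8 s.
In the requested units: 25838.8 s = 7.18 hours.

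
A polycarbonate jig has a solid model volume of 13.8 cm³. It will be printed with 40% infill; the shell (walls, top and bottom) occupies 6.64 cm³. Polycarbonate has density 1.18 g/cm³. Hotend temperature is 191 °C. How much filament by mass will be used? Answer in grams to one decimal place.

11.2 g

Volume inside the shell: 13.8 − 6.64 → 7.16 cm³.
Infill volume = 0.40 × 7.16 = 2.864 cm³.
Total printed volume = 6.64 + 2.864, so 9.504 cm³.
Mass = 9.504 × 1.18, so 11.21472 g.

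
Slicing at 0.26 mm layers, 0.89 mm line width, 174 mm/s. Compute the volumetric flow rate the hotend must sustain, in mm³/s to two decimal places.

Bead cross-section = 0.26 × 0.89, so 0.2314 mm².
Q = v·A = 174 × 0.2314 = 40.26 mm³/s.

40.26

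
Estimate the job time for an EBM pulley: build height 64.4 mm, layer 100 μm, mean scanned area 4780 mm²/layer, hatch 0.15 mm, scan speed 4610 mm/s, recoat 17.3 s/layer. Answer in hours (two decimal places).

4.33 hours

Layer count = ceil(64.4 / 0.1) = 644.
Per-layer scan distance = 4780 / 0.15, so 31866.7 mm.
Per-layer scan time = 31866.7 / 4610, so 6.9125 s.
Per-layer time = 6.9125 + 17.3 = 24.2125 s.
Build time = 644 × 24.2125 = 15592.85 s = 4.33 hours.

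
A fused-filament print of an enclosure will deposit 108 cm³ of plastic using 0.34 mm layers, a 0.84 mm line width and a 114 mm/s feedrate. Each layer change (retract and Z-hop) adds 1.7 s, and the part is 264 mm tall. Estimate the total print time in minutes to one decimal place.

Extrusion cross-section = 0.34 × 0.84, so 0.2856 mm².
Path length: 108000 mm³ / 0.2856 mm² → 378151.3 mm.
Time extruding: 378151.3 / 114 → 3317.1 s.
Layer count = ceil(264 / 0.34) = 777.
Layer-change overhead: 777 × 1.7 → 1320.9 s.
Altogether 3317.1 + 1320.9 = 4638 s, i.e. 77.3 minutes.

77.3 minutes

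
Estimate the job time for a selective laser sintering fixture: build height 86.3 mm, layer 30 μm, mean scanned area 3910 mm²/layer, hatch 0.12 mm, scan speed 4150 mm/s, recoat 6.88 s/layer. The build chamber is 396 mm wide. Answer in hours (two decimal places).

11.77 hours

Layer count = ceil(86.3 / 0.03) = 2877.
Hatch length per layer = 3910 / 0.12, so 32583.3 mm.
Laser time per layer = 32583.3 / 4150 = 7.8514 s.
Layer cycle = 7.8514 + 6.88 = 14.7314 s.
Total: 2877 × 14.7314 s = 42382.2378 s → 11.77 hours.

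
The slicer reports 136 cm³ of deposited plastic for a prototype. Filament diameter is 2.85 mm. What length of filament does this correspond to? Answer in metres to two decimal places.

21.32 m

Cross-section of 2.85 mm filament: π·(2.85/2)² = 6.3794 mm².
L = 136000 mm³ / 6.3794 mm² = 21318.62 mm, i.e. 21.32 m.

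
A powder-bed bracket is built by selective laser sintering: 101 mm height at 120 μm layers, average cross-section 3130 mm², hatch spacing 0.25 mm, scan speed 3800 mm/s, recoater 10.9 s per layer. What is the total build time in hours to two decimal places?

3.32 hours

Number of layers: 101 / 0.12 → 842 (rounded up).
Hatch length per layer = 3130 / 0.25 = 12520 mm.
Scan time per layer = 12520 / 3800, so 3.2947 s.
Time per layer = 3.2947 + 10.9 = 14.1947 s.
Total: 842 × 14.1947 s = 11951.9374 s → 3.32 hours.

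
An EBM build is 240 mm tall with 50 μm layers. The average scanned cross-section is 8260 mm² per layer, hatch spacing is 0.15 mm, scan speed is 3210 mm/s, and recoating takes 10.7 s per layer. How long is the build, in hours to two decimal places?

Layer count = ceil(240 / 0.05) = 4800.
Hatch length per layer: 8260 / 0.15 → 55066.7 mm.
Beam time per layer = 55066.7 / 3210, so 17.1547 s.
Time per layer: 17.1547 + 10.7 → 27.8547 s.
Build time = 4800 × 27.8547 = 133702.56 s = 37.14 hours.

37.14 hours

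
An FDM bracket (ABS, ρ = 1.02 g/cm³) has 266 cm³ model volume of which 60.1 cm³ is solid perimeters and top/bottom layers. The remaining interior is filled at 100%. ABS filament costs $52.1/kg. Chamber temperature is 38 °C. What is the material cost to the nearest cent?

Infill region = 266 − 60.1 = 205.9 cm³.
Deposited infill: 1.00 × 205.9 → 205.9 cm³.
Total printed volume = 60.1 + 205.9, so 266 cm³.
Mass = 266 × 1.02 = 271.32 g.
Cost = 271.32 g / 1000 × $52.1/kg = $14.14.

$14.14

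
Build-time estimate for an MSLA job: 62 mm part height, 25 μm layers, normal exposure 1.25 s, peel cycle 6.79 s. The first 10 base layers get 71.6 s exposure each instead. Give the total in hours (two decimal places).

Number of layers: 62 / 0.025 → 2480 (rounded up).
Bottom layers = 10 × (71.6 + 6.79) = 783.9 s.
Remaining layers: 2470 × (1.25 + 6.79) → 19858.8 s.
Sum: 783.9 + 19858.8 = 20642.7 s → 5.73 hours.

5.73 hours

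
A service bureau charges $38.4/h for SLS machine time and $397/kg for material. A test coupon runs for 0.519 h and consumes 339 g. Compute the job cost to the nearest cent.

$154.51

Machine cost: 38.4 × 0.519 → $19.9296.
Material cost = 397 × 339/1000 = $134.583.
Job cost: 19.9296 + 134.583 = 154.5126 ≈ $154.51.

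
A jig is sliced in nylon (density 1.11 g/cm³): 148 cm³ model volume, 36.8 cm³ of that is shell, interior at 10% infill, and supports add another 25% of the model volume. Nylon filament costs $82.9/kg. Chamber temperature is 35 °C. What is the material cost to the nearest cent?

$7.81

Interior volume = 148 − 36.8 = 111.2 cm³.
Infill volume = 0.10 × 111.2, so 11.12 cm³.
Support = 0.25 × 148 = 37 cm³.
Deposited volume = 36.8 + 11.12 + 37 = 84.92 cm³.
Mass = 84.92 × 1.11 = 94.2612 g.
Cost = 94.2612 g / 1000 × $82.9/kg = $7.81.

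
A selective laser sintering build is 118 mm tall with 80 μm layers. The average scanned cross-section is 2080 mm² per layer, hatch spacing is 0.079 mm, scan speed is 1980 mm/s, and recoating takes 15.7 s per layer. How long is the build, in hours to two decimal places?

Layers = ⌈118/0.08⌉ = 1475.
Scan path per layer = 2080 / 0.079 = 26329.1 mm.
Scan time per layer = 26329.1 / 1980, so 13.2975 s.
Per-layer time: 13.2975 + 15.7 → 28.9975 s.
Build time = 1475 × 28.9975 = 42771.3125 s = 11.88 hours.

11.88 hours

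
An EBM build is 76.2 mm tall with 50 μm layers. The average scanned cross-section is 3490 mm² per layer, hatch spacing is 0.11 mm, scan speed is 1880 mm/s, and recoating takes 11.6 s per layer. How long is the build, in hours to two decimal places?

12.05 hours

Layers = ⌈76.2/0.05⌉ = 1524.
Scan path per layer = 3490 / 0.11 = 31727.3 mm.
Per-layer scan time: 31727.3 / 1880 → 16.8762 s.
Time per layer = 16.8762 + 11.6, so 28.4762 s.
Build time = 1524 × 28.4762 = 43397.7288 s = 12.05 hours.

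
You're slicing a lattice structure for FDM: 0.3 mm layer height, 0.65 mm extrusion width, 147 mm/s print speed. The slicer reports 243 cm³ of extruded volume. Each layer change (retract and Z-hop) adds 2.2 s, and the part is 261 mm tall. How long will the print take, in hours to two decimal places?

Extrusion cross-section: 0.3 × 0.65 → 0.195 mm².
Path length: 243000 mm³ / 0.195 mm² → 1246153.8 mm.
Time extruding: 1246153.8 / 147 → 8477.2 s.
Layer count = ceil(261 / 0.3) = 870.
Layer-change overhead: 870 × 2.2 → 1914 s.
Altogether 8477.2 + 1914 = 10391.2 s, i.e. 2.89 hours.

2.89 hours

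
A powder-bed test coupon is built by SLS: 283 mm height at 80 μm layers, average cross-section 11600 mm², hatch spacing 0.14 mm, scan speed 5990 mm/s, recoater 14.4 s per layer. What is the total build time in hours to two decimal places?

Layer count = ceil(283 / 0.08) = 3538.
Scan path per layer = 11600 / 0.14, so 82857.1 mm.
Scan time per layer = 82857.1 / 5990, so 13.8326 s.
Time per layer = 13.8326 + 14.4, so 28.2326 s.
3538 layers × 28.2326 s/layer = 99886.9388 s, i.e. 27.75 hours.

27.75 hours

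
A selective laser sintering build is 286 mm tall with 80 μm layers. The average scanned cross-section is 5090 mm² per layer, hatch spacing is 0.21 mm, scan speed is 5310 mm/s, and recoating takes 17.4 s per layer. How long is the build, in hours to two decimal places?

Number of layers: 286 / 0.08 → 3575 (rounded up).
Hatch length per layer: 5090 / 0.21 → 24238.1 mm.
Per-layer scan time = 24238.1 / 5310, so 4.5646 s.
Per-layer time: 4.5646 + 17.4 → 21.9646 s.
3575 layers × 21.9646 s/layer = 78523.445 s, i.e. 21.81 hours.

21.81 hours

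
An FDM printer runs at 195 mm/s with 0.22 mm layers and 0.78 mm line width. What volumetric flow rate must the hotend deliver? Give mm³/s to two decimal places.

33.46

Bead cross-section = 0.22 × 0.78 = 0.1716 mm².
Q = v·A = 195 × 0.1716 = 33.46 mm³/s.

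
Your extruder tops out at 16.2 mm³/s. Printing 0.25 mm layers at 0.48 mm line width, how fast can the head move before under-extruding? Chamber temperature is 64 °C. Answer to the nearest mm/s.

135 mm/s

Extrusion cross-section: 0.25 × 0.48 → 0.12 mm².
v_max = Q/A = 16.2/0.12 = 135.00 mm/s → 135 mm/s.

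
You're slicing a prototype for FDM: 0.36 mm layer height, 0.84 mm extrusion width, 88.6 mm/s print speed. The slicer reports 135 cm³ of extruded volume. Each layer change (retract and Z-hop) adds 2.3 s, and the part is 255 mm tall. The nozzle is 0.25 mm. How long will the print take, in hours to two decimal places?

Bead cross-section = 0.36 × 0.84 = 0.3024 mm².
Path length: 135000 mm³ / 0.3024 mm² → 446428.6 mm.
Extrusion time = 446428.6 / 88.6 = 5038.7 s.
Layers = ⌈255/0.36⌉ = 709.
Z-hop total: 709 × 2.3 → 1630.7 s.
Total = 5038.7 + 1630.7 = 6669.4 s = 1.85 hours.

1.85 hours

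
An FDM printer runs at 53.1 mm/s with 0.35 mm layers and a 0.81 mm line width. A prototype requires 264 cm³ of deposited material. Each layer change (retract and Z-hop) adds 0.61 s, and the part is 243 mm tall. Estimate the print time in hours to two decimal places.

4.99 hours

Bead cross-section: 0.35 × 0.81 → 0.2835 mm².
Total extruded path = 264000/0.2835 = 931216.9 mm.
Print-move time = 931216.9 / 53.1 = 17537 s.
Number of layers: 243 / 0.35 → 695 (rounded up).
Layer-change overhead = 695 × 0.61, so 423.95 s.
Total = 17537 + 423.95 = 17960.95 s = 4.99 hours.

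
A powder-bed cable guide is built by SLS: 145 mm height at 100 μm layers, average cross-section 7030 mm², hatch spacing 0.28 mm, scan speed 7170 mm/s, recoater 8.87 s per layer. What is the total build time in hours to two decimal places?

Number of layers: 145 / 0.1 → 1450 (rounded up).
Hatch length per layer: 7030 / 0.28 → 25107.1 mm.
Per-layer scan time = 25107.1 / 7170 = 3.5017 s.
Time per layer = 3.5017 + 8.87, so 12.3717 s.
1450 layers × 12.3717 s/layer = 17938.965 s, i.e. 4.98 hours.

4.98 hours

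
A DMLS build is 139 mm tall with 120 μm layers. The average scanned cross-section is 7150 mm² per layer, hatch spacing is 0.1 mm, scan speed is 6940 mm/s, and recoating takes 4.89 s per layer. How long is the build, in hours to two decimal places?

4.89 hours

Number of layers: 139 / 0.12 → 1159 (rounded up).
Scan path per layer = 7150 / 0.1 = 71500 mm.
Per-layer scan time: 71500 / 6940 → 10.3026 s.
Layer cycle: 10.3026 + 4.89 → 15.1926 s.
1159 layers × 15.1926 s/layer = 17608.2234 s, i.e. 4.89 hours.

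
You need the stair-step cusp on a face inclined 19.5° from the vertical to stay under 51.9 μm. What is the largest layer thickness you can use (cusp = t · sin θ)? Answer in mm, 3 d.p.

sin(19.5°) = 0.3338; t_max = 0.0519/0.3338 = 0.155 mm.

0.155 mm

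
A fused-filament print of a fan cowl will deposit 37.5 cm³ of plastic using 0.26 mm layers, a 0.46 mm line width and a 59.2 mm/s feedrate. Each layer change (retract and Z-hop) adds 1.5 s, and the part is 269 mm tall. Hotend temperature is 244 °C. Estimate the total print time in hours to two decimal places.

1.90 hours

Line area: 0.26 × 0.46 → 0.1196 mm².
Toolpath length = 37.5 cm³ / 0.1196 mm² = 37500 / 0.1196 = 313545.2 mm.
Print-move time = 313545.2 / 59.2 = 5296.4 s.
Layers = ⌈269/0.26⌉ = 1035.
Z-hop total = 1035 × 1.5, so 1552.5 s.
Total = 5296.4 + 1552.5 = 6848.9 s = 1.90 hours.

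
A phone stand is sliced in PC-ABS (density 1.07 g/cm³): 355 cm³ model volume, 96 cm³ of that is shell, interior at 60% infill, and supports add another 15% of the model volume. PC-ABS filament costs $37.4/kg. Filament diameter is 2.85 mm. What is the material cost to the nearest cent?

$12.19

Volume inside the shell: 355 − 96 → 259 cm³.
Infill deposited = 0.60 × 259 = 155.4 cm³.
Support = 0.15 × 355 = 53.25 cm³.
Deposited volume = 96 + 155.4 + 53.25, so 304.65 cm³.
Mass = 304.65 × 1.07, so 325.9755 g.
Cost = 325.9755 g / 1000 × $37.4/kg = $12.19.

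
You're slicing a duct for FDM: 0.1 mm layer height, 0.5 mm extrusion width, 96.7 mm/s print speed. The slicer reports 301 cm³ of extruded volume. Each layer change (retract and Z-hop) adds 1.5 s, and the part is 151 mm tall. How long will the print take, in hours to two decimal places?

17.92 hours

Extrusion cross-section: 0.1 × 0.5 → 0.05 mm².
Total extruded path = 301000/0.05 = 6020000 mm.
Time extruding = 6020000 / 96.7 = 62254.4 s.
Layers = ⌈151/0.1⌉ = 1510.
Z-hop total = 1510 × 1.5 = 2265 s.
Altogether 62254.4 + 2265 = 64519.4 s, i.e. 17.92 hours.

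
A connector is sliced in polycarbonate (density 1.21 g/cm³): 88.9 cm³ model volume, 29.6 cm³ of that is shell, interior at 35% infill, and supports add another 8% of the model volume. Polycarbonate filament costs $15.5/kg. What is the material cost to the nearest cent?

Volume inside the shell: 88.9 − 29.6 → 59.3 cm³.
Deposited infill: 0.35 × 59.3 → 20.755 cm³.
Support = 0.08 × 88.9 = 7.112 cm³.
Total extruded = 29.6 + 20.755 + 7.112 = 57.467 cm³.
Mass: 57.467 × 1.21 → 69.53507 g.
At $15.5/kg: 69.53507/1000 × 15.5 = $1.08.

$1.08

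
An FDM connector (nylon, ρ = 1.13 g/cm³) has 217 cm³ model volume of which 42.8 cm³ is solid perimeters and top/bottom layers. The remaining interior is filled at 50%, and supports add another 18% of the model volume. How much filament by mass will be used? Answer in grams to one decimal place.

Infill region: 217 − 42.8 → 174.2 cm³.
Infill volume: 0.50 × 174.2 → 87.1 cm³.
Support: 0.18 × 217 → 39.06 cm³.
Total printed volume = 42.8 + 87.1 + 39.06, so 168.96 cm³.
Mass = 168.96 × 1.13, so 190.9248 g.

190.9 g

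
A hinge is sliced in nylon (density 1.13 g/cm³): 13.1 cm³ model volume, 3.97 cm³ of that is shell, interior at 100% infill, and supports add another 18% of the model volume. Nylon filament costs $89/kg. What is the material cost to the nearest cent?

Volume inside the shell: 13.1 − 3.97 → 9.13 cm³.
Infill volume: 1.00 × 9.13 → 9.13 cm³.
Support = 0.18 × 13.1, so 2.358 cm³.
Total extruded = 3.97 + 9.13 + 2.358 = 15.458 cm³.
Mass = 15.458 × 1.13, so 17.46754 g.
At $89/kg: 17.46754/1000 × 89 = $1.55.

$1.55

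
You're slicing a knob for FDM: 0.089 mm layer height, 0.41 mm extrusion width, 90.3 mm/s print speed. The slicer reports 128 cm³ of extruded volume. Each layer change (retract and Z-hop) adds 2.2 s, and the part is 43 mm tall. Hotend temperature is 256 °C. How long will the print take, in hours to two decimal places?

11.09 hours

Line area = 0.089 × 0.41, so 0.03649 mm².
Total extruded path = 128000/0.03649 = 3507810.4 mm.
Time extruding = 3507810.4 / 90.3, so 38846.2 s.
Layer count = ceil(43 / 0.089) = 484.
Non-print overhead = 484 × 2.2 = 1064.8 s.
Altogether 38846.2 + 1064.8 = 39911 s, i.e. 11.09 hours.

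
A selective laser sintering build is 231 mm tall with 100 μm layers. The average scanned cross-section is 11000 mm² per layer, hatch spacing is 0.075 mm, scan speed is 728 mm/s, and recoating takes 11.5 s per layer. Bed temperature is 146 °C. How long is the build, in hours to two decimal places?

136.65 hours

Layer count = ceil(231 / 0.1) = 2310.
Hatch length per layer = 11000 / 0.075, so 146666.7 mm.
Laser time per layer = 146666.7 / 728, so 201.4652 s.
Time per layer = 201.4652 + 11.5 = 212.9652 s.
2310 layers × 212.9652 s/layer = 491949.612 s, i.e. 136.65 hours.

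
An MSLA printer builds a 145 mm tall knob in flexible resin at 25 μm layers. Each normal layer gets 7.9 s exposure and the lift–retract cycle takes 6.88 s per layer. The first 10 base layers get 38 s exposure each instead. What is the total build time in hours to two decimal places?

Layer count = ceil(145 / 0.025) = 5800.
Burn-in layers = 10 × (38 + 6.88) = 448.8 s.
Normal layers = 5790 × (7.9 + 6.88) = 85576.2 s.
Total = 448.8 + 85576.2 = 86025 s = 23.90 hours.

23.90 hours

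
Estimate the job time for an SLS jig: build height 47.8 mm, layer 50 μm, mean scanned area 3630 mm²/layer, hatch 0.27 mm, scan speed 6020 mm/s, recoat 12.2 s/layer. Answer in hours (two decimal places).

3.83 hours

Number of layers: 47.8 / 0.05 → 956 (rounded up).
Hatch length per layer = 3630 / 0.27 = 13444.4 mm.
Scan time per layer = 13444.4 / 6020 = 2.2333 s.
Time per layer = 2.2333 + 12.2, so 14.4333 s.
Total: 956 × 14.4333 s = 13798.2348 s → 3.83 hours.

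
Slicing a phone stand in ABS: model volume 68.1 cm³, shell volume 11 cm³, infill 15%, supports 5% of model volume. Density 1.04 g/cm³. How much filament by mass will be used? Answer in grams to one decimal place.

Volume inside the shell = 68.1 − 11 = 57.1 cm³.
Deposited infill = 0.15 × 57.1 = 8.565 cm³.
Support = 0.05 × 68.1 = 3.405 cm³.
Deposited volume: 11 + 8.565 + 3.405 → 22.97 cm³.
Mass = 22.97 × 1.04 = 23.8888 g.

23.9 g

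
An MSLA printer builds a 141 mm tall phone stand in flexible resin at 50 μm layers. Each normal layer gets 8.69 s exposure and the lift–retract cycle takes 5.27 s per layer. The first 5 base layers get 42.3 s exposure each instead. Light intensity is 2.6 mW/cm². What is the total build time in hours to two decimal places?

10.98 hours

Number of layers: 141 / 0.05 → 2820 (rounded up).
Base layers: 5 × (42.3 + 5.27) → 237.85 s.
Regular layers = 2815 × (8.69 + 5.27) = 39297.4 s.
Total = 237.85 + 39297.4 = 39535.25 s = 10.98 hours.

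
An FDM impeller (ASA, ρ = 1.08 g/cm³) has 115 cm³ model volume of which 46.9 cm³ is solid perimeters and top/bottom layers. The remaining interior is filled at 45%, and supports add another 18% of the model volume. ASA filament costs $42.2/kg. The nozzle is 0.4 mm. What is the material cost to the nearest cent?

$4.48

Infill region = 115 − 46.9 = 68.1 cm³.
Infill deposited = 0.45 × 68.1 = 30.645 cm³.
Support = 0.18 × 115, so 20.7 cm³.
Deposited volume = 46.9 + 30.645 + 20.7 = 98.245 cm³.
Mass = 98.245 × 1.08 = 106.1046 g.
Cost = 106.1046 g / 1000 × $42.2/kg = $4.48.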